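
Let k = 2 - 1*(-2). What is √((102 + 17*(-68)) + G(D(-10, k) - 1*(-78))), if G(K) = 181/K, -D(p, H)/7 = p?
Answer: I*√5765007/74 ≈ 32.447*I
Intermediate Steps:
k = 4 (k = 2 + 2 = 4)
D(p, H) = -7*p
√((102 + 17*(-68)) + G(D(-10, k) - 1*(-78))) = √((102 + 17*(-68)) + 181/(-7*(-10) - 1*(-78))) = √((102 - 1156) + 181/(70 + 78)) = √(-1054 + 181/148) = √(-155811/148) = I*√5765007/74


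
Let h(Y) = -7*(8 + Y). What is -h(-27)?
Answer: -133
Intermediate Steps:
h(Y) = -56 - 7*Y
-h(-27) = -(-56 - 7*(-27)) = -(-56 + 189) = -1*133 = -133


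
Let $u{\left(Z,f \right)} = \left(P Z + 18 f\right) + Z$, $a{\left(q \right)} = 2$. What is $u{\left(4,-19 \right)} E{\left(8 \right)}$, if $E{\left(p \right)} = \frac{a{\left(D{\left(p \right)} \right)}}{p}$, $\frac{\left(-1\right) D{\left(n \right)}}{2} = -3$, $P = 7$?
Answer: $- \frac{155}{2} \approx -77.5$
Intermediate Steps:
$D{\left(n \right)} = 6$ ($D{\left(n \right)} = \left(-2\right) \left(-3\right) = 6$)
$E{\left(p \right)} = \frac{2}{p}$
$u{\left(Z,f \right)} = 8 Z + 18 f$ ($u{\left(Z,f \right)} = \left(7 Z + 18 f\right) + Z = 8 Z + 18 f$)
$u{\left(4,-19 \right)} E{\left(8 \right)} = \left(8 \cdot 4 + 18 \left(-19\right)\right) \frac{2}{8} = \left(32 - 342\right) 2 \cdot \frac{1}{8} = \left(-310\right) \frac{1}{4} = - \frac{155}{2}$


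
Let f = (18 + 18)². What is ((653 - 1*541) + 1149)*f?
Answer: 1634256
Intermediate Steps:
f = 1296 (f = 36² = 1296)
((653 - 1*541) + 1149)*f = ((653 - 1*541) + 1149)*1296 = ((653 - 541) + 1149)*1296 = (112 + 1149)*1296 = 1261*1296 = 1634256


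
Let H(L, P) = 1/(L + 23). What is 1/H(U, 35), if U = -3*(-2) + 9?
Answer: 38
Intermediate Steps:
U = 15 (U = 6 + 9 = 15)
H(L, P) = 1/(23 + L)
1/H(U, 35) = 1/(1/(23 + 15)) = 1/(1/38) = 38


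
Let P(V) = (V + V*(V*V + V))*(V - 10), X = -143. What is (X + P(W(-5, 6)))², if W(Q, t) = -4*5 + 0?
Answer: 52192600849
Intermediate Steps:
W(Q, t) = -20 (W(Q, t) = -20 + 0 = -20)
P(V) = (-10 + V)*(V + V*(V + V²)) (P(V) = (V + V*(V² + V))*(-10 + V) = (V + V*(V + V²))*(-10 + V) = (-10 + V)*(V + V*(V + V²)))
(X + P(W(-5, 6)))² = (-143 - 20*(-10 + (-20)³ - 9*(-20) - 9*(-20)²))² = (-143 - 20*(-10 - 8000 + 180 - 9*400))² = (-143 - 20*(-10 - 8000 + 180 - 3600))² = (-143 - 20*(-11430))² = (-143 + 228600)² = 228457² = 52192600849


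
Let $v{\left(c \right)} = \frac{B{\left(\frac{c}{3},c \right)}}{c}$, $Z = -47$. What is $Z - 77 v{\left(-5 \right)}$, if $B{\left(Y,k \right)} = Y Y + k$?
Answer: $- \frac{731}{9} \approx -81.222$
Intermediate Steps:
$B{\left(Y,k \right)} = k + Y^{2}$ ($B{\left(Y,k \right)} = Y^{2} + k = k + Y^{2}$)
$v{\left(c \right)} = \frac{c + \frac{c^{2}}{9}}{c}$ ($v{\left(c \right)} = \frac{c + \left(\frac{c}{3}\right)^{2}}{c} = \frac{c + \frac{c^{2}}{9}}{c}$)
$Z - 77 v{\left(-5 \right)} = -47 - 77 \left(1 + \frac{1}{9} \left(-5\right)\right) = -47 - 77 \left(1 - \frac{5}{9}\right) = -47 - \frac{308}{9} = - \frac{731}{9}$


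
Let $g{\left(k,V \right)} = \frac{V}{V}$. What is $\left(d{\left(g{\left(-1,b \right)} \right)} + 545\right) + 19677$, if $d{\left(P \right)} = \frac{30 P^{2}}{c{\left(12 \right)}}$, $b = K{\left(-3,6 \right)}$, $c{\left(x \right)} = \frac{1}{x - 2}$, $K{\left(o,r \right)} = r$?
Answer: $20522$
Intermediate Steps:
$c{\left(x \right)} = \frac{1}{-2 + x}$
$b = 6$
$g{\left(k,V \right)} = 1$
$d{\left(P \right)} = 300 P^{2}$ ($d{\left(P \right)} = \frac{30 P^{2}}{\frac{1}{-2 + 12}} = \frac{30 P^{2}}{\frac{1}{10}} = 30 P^{2} \frac{1}{\frac{1}{10}} = 30 P^{2} \cdot 10 = 300 P^{2}$)
$\left(d{\left(g{\left(-1,b \right)} \right)} + 545\right) + 19677 = \left(300 \cdot 1^{2} + 545\right) + 19677 = \left(300 \cdot 1 + 545\right) + 19677 = \left(300 + 545\right) + 19677 = 845 + 19677 = 20522$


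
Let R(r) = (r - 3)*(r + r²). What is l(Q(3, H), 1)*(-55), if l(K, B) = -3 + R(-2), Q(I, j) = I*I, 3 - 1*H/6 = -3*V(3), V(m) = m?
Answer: 715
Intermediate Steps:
H = 72 (H = 18 - (-18)*3 = 18 - 6*(-9) = 18 + 54 = 72)
R(r) = (-3 + r)*(r + r²)
Q(I, j) = I²
l(K, B) = -13 (l(K, B) = -3 - 2*(-3 + (-2)² - 2*(-2)) = -3 - 2*(-3 + 4 + 4) = -3 - 2*5 = -3 - 10 = -13)
l(Q(3, H), 1)*(-55) = -13*(-55) = 715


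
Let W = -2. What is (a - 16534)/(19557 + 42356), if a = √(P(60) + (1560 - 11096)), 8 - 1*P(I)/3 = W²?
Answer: -16534/61913 + 2*I*√2381/61913 ≈ -0.26705 + 0.0015763*I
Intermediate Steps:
P(I) = 12 (P(I) = 24 - 3*(-2)² = 24 - 3*4 = 24 - 12 = 12)
a = 2*I*√2381 (a = √(12 + (1560 - 11096)) = √(12 - 9536) = √(-9524) = 2*I*√2381 ≈ 97.591*I)
(a - 16534)/(19557 + 42356) = (2*I*√2381 - 16534)/(19557 + 42356) = (-16534 + 2*I*√2381)/61913 = (-16534 + 2*I*√2381)*(1/61913) = -16534/61913 + 2*I*√2381/61913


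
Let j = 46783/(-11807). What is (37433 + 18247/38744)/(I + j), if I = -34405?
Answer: -17123956564993/15740393847792 ≈ -1.0879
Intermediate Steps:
j = -46783/11807 (j = 46783*(-1/11807) = -46783/11807 ≈ -3.9623)
(37433 + 18247/38744)/(I + j) = (37433 + 18247/38744)/(-34405 - 46783/11807) = (37433 + 18247*(1/38744))/(-406266618/11807) = (37433 + 18247/38744)*(-11807/406266618) = (1450322399/38744)*(-11807/406266618) = -17123956564993/15740393847792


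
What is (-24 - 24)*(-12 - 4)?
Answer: 768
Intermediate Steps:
(-24 - 24)*(-12 - 4) = -48*(-16) = 768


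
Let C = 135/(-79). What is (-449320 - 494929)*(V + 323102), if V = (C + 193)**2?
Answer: -2119699375123374/6241 ≈ -3.3964e+11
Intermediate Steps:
C = -135/79 (C = 135*(-1/79) = -135/79 ≈ -1.7089)
V = 228372544/6241 (V = (-135/79 + 193)**2 = (15112/79)**2 = 228372544/6241 ≈ 36592.)
(-449320 - 494929)*(V + 323102) = (-449320 - 494929)*(228372544/6241 + 323102) = -944249*2244852126/6241 = -2119699375123374/6241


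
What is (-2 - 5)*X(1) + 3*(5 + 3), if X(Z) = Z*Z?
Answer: 17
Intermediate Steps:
X(Z) = Z²
(-2 - 5)*X(1) + 3*(5 + 3) = (-2 - 5)*1² + 3*(5 + 3) = -7*1 + 3*8 = -7 + 24 = 17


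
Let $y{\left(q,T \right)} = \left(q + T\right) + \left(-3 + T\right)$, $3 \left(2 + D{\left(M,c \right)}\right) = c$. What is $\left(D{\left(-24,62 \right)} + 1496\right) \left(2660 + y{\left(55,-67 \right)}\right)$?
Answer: $\frac{11714432}{3} \approx 3.9048 \cdot 10^{6}$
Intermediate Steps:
$D{\left(M,c \right)} = -2 + \frac{c}{3}$
$y{\left(q,T \right)} = -3 + q + 2 T$ ($y{\left(q,T \right)} = \left(T + q\right) + \left(-3 + T\right) = -3 + q + 2 T$)
$\left(D{\left(-24,62 \right)} + 1496\right) \left(2660 + y{\left(55,-67 \right)}\right) = \left(\left(-2 + \frac{1}{3} \cdot 62\right) + 1496\right) \left(2660 + \left(-3 + 55 + 2 \left(-67\right)\right)\right) = \left(\left(-2 + \frac{62}{3}\right) + 1496\right) \left(2660 - 82\right) = \left(\frac{56}{3} + 1496\right) \left(2660 - 82\right) = \frac{4544}{3} \cdot 2578 = \frac{11714432}{3}$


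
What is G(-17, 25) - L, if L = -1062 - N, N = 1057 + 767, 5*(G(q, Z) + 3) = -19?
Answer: 14396/5 ≈ 2879.2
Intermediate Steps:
G(q, Z) = -34/5 (G(q, Z) = -3 + (⅕)*(-19) = -3 - 19/5 = -34/5)
N = 1824
L = -2886 (L = -1062 - 1*1824 = -1062 - 1824 = -2886)
G(-17, 25) - L = -34/5 - 1*(-2886) = -34/5 + 2886 = 14396/5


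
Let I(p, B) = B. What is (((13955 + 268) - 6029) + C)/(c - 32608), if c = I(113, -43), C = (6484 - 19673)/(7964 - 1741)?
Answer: -50978073/203187173 ≈ -0.25089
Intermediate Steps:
C = -13189/6223 ≈ -2.1194
c = -43
(((13955 + 268) - 6029) + C)/(c - 32608) = (((13955 + 268) - 6029) - 13189/6223)/(-43 - 32608) = ((14223 - 6029) - 13189/6223)/(-32651) = (8194 - 13189/6223)*(-1/32651) = (50978073/6223)*(-1/32651) = -50978073/203187173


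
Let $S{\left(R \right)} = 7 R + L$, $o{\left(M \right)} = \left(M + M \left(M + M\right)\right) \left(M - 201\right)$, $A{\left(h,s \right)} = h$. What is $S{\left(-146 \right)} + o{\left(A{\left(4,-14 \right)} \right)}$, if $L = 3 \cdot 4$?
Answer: $-8102$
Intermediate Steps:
$L = 12$
$o{\left(M \right)} = \left(-201 + M\right) \left(M + 2 M^{2}\right)$ ($o{\left(M \right)} = \left(M + M 2 M\right) \left(-201 + M\right) = \left(M + 2 M^{2}\right) \left(-201 + M\right) = \left(-201 + M\right) \left(M + 2 M^{2}\right)$)
$S{\left(R \right)} = 12 + 7 R$ ($S{\left(R \right)} = 7 R + 12 = 12 + 7 R$)
$S{\left(-146 \right)} + o{\left(A{\left(4,-14 \right)} \right)} = \left(12 + 7 \left(-146\right)\right) + 4 \left(-201 - 1604 + 2 \cdot 4^{2}\right) = \left(12 - 1022\right) + 4 \left(-201 - 1604 + 2 \cdot 16\right) = -1010 + 4 \left(-201 - 1604 + 32\right) = -1010 + 4 \left(-1773\right) = -1010 - 7092 = -8102$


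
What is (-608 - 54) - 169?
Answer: -831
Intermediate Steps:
(-608 - 54) - 169 = -662 - 169 = -831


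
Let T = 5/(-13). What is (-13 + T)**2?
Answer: 30276/169 ≈ 179.15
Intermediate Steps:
T = -5/13 (T = 5*(-1/13) = -5/13 ≈ -0.38462)
(-13 + T)**2 = (-13 - 5/13)**2 = (-174/13)**2 = 30276/169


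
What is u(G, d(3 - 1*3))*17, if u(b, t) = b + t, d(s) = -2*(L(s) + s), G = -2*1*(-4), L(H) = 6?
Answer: -68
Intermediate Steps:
G = 8 (G = -2*(-4) = 8)
d(s) = -12 - 2*s (d(s) = -2*(6 + s) = -12 - 2*s)
u(G, d(3 - 1*3))*17 = (8 + (-12 - 2*(3 - 1*3)))*17 = (8 + (-12 - 2*(3 - 3)))*17 = (8 + (-12 - 2*0))*17 = (8 + (-12 + 0))*17 = (8 - 12)*17 = -4*17 = -68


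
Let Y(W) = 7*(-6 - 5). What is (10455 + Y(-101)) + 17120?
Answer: 27498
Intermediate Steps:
Y(W) = -77 (Y(W) = 7*(-11) = -77)
(10455 + Y(-101)) + 17120 = (10455 - 77) + 17120 = 10378 + 17120 = 27498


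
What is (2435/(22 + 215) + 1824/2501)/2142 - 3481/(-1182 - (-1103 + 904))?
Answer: 4426037423783/1248058728882 ≈ 3.5463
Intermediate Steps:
(2435/(22 + 215) + 1824/2501)/2142 - 3481/(-1182 - (-1103 + 904)) = (2435/237 + 1824*(1/2501))*(1/2142) - 3481/(-1182 - 1*(-199)) = (2435*(1/237) + 1824/2501)*(1/2142) - 3481/(-1182 + 199) = (2435/237 + 1824/2501)*(1/2142) - 3481/(-983) = (6522223/592737)*(1/2142) - 3481*(-1/983) = 6522223/1269642654 + 3481/983 = 4426037423783/1248058728882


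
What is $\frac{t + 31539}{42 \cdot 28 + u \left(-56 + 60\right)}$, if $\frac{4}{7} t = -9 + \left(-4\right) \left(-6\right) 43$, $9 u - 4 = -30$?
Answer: $\frac{1199853}{41920} \approx 28.622$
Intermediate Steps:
$u = - \frac{26}{9}$ ($u = \frac{4}{9} + \frac{1}{9} \left(-30\right) = \frac{4}{9} - \frac{10}{3} = - \frac{26}{9} \approx -2.8889$)
$t = \frac{7161}{4}$ ($t = \frac{7 \left(-9 + \left(-4\right) \left(-6\right) 43\right)}{4} = \frac{7 \left(-9 + 24 \cdot 43\right)}{4} = \frac{7 \left(-9 + 1032\right)}{4} = \frac{7}{4} \cdot 1023 = \frac{7161}{4} \approx 1790.3$)
$\frac{t + 31539}{42 \cdot 28 + u \left(-56 + 60\right)} = \frac{\frac{7161}{4} + 31539}{42 \cdot 28 - \frac{26 \left(-56 + 60\right)}{9}} = \frac{133317}{4 \left(1176 - \frac{104}{9}\right)} = \frac{133317}{4 \cdot \frac{10480}{9}} = \frac{133317}{4} \cdot \frac{9}{10480} = \frac{1199853}{41920}$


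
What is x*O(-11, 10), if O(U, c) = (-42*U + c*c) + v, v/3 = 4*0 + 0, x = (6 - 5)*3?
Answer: 1686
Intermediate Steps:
x = 3 (x = 1*3 = 3)
v = 0 (v = 3*(4*0 + 0) = 3*(0 + 0) = 3*0 = 0)
O(U, c) = c**2 - 42*U (O(U, c) = (-42*U + c*c) + 0 = (-42*U + c**2) + 0 = (c**2 - 42*U) + 0 = c**2 - 42*U)
x*O(-11, 10) = 3*(10**2 - 42*(-11)) = 3*(100 + 462) = 3*562 = 1686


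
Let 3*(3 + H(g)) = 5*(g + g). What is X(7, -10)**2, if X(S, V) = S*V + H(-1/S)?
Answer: 2380849/441 ≈ 5398.8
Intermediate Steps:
H(g) = -3 + 10*g/3 (H(g) = -3 + (5*(g + g))/3 = -3 + (5*(2*g))/3 = -3 + (10*g)/3 = -3 + 10*g/3)
X(S, V) = -3 - 10/(3*S) + S*V (X(S, V) = S*V + (-3 + 10*(-1/S)/3) = S*V + (-3 - 10/(3*S)) = -3 - 10/(3*S) + S*V)
X(7, -10)**2 = (-3 - 10/3/7 + 7*(-10))**2 = (-3 - 10/3*1/7 - 70)**2 = (-3 - 10/21 - 70)**2 = (-1543/21)**2 = 2380849/441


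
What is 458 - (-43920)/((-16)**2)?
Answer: 10073/16 ≈ 629.56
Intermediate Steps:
458 - (-43920)/((-16)**2) = 458 - (-43920)/256 = 458 - 366*(-15/32) = 458 + 2745/16 = 10073/16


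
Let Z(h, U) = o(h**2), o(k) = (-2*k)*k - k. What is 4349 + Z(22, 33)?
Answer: -464647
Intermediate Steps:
o(k) = -k - 2*k**2 (o(k) = -2*k**2 - k = -k - 2*k**2)
Z(h, U) = -h**2*(1 + 2*h**2)
4349 + Z(22, 33) = 4349 + (-1*22**2 - 2*22**4) = 4349 + (-1*484 - 2*234256) = 4349 + (-484 - 468512) = 4349 - 468996 = -464647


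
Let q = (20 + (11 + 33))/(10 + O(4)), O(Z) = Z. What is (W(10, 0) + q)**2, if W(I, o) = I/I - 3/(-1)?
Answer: 3600/49 ≈ 73.469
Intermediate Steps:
W(I, o) = 4 (W(I, o) = 1 - 3*(-1) = 1 + 3 = 4)
q = 32/7 (q = (20 + (11 + 33))/(10 + 4) = (20 + 44)/14 = 64*(1/14) = 32/7 ≈ 4.5714)
(W(10, 0) + q)**2 = (4 + 32/7)**2 = (60/7)**2 = 3600/49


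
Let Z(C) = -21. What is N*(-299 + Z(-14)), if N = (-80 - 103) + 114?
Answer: 22080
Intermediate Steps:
N = -69 (N = -183 + 114 = -69)
N*(-299 + Z(-14)) = -69*(-299 - 21) = -69*(-320) = 22080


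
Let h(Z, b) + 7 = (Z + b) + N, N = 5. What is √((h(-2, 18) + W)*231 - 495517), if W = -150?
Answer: I*√526933 ≈ 725.9*I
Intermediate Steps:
h(Z, b) = -2 + Z + b (h(Z, b) = -7 + ((Z + b) + 5) = -7 + (5 + Z + b) = -2 + Z + b)
√((h(-2, 18) + W)*231 - 495517) = √(((-2 - 2 + 18) - 150)*231 - 495517) = √((14 - 150)*231 - 495517) = √(-136*231 - 495517) = √(-31416 - 495517) = √(-526933) = I*√526933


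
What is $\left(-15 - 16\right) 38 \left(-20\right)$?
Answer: $23560$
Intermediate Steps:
$\left(-15 - 16\right) 38 \left(-20\right) = \left(-31\right) 38 \left(-20\right) = \left(-1178\right) \left(-20\right) = 23560$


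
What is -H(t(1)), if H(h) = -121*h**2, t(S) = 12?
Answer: 17424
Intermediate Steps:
-H(t(1)) = -(-121)*12**2 = -(-121)*144 = -1*(-17424) = 17424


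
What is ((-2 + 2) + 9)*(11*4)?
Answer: 396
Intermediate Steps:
((-2 + 2) + 9)*(11*4) = (0 + 9)*44 = 9*44 = 396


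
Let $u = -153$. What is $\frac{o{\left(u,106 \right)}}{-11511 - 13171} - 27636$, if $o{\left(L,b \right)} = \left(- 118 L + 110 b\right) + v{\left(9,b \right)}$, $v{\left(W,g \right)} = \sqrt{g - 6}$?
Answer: $- \frac{341070738}{12341} \approx -27637.0$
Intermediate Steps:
$v{\left(W,g \right)} = \sqrt{-6 + g}$
$o{\left(L,b \right)} = \sqrt{-6 + b} - 118 L + 110 b$ ($o{\left(L,b \right)} = \left(- 118 L + 110 b\right) + \sqrt{-6 + b} = \sqrt{-6 + b} - 118 L + 110 b$)
$\frac{o{\left(u,106 \right)}}{-11511 - 13171} - 27636 = \frac{\sqrt{-6 + 106} - -18054 + 110 \cdot 106}{-11511 - 13171} - 27636 = \frac{\sqrt{100} + 18054 + 11660}{-11511 - 13171} - 27636 = \frac{10 + 18054 + 11660}{-24682} - 27636 = 29724 \left(- \frac{1}{24682}\right) - 27636 = - \frac{14862}{12341} - 27636 = - \frac{341070738}{12341}$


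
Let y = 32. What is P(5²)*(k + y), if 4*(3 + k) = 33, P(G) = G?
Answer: 3725/4 ≈ 931.25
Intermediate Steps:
k = 21/4 (k = -3 + (¼)*33 = -3 + 33/4 = 21/4 ≈ 5.2500)
P(5²)*(k + y) = 5²*(21/4 + 32) = 25*(149/4) = 3725/4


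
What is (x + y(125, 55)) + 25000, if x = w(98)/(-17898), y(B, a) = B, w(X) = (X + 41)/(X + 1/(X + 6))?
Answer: 2291831062397/91217157 ≈ 25125.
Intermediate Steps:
w(X) = (41 + X)/(X + 1/(6 + X))
x = -7228/91217157 (x = ((246 + 98² + 47*98)/(1 + 98² + 6*98))/(-17898) = ((246 + 9604 + 4606)/(1 + 9604 + 588))*(-1/17898) = (14456/10193)*(-1/17898) = -7228/91217157 ≈ -7.9239e-5)
(x + y(125, 55)) + 25000 = (-7228/91217157 + 125) + 25000 = 11402137397/91217157 + 25000 = 2291831062397/91217157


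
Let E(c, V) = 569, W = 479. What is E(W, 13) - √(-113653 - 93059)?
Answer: 569 - 18*I*√638 ≈ 569.0 - 454.66*I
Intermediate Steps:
E(W, 13) - √(-113653 - 93059) = 569 - √(-113653 - 93059) = 569 - √(-206712) = 569 - 18*I*√638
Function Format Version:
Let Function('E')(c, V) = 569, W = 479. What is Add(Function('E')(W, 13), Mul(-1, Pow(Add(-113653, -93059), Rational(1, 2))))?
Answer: Add(569, Mul(-18, I, Pow(638, Rational(1, 2)))) ≈ Add(569.00, Mul(-454.66, I))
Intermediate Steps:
Add(Function('E')(W, 13), Mul(-1, Pow(Add(-113653, -93059), Rational(1, 2)))) = Add(569, Mul(-1, Pow(Add(-113653, -93059), Rational(1, 2)))) = Add(569, Mul(-1, Pow(-206712, Rational(1, 2)))) = Add(569, Mul(-1, Mul(18, I, Pow(638, Rational(1, 2))))) = Add(569, Mul(-18, I, Pow(638, Rational(1, 2))))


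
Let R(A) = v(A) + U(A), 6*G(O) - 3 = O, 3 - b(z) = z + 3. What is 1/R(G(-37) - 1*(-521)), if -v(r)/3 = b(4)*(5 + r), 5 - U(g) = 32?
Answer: 1/6217 ≈ 0.00016085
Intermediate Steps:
b(z) = -z (b(z) = 3 - (z + 3) = 3 - (3 + z) = 3 + (-3 - z) = -z)
U(g) = -27 (U(g) = 5 - 1*32 = 5 - 32 = -27)
v(r) = 60 + 12*r (v(r) = -3*(-1*4)*(5 + r) = -(-12)*(5 + r) = -3*(-20 - 4*r) = 60 + 12*r)
G(O) = ½ + O/6
R(A) = 33 + 12*A (R(A) = (60 + 12*A) - 27 = 33 + 12*A)
1/R(G(-37) - 1*(-521)) = 1/(33 + 12*((½ + (⅙)*(-37)) - 1*(-521))) = 1/(33 + 12*((½ - 37/6) + 521)) = 1/(33 + 12*(-17/3 + 521)) = 1/(33 + 12*(1546/3)) = 1/(33 + 6184) = 1/6217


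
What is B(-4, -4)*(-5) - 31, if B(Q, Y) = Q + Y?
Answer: 9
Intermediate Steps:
B(-4, -4)*(-5) - 31 = (-4 - 4)*(-5) - 31 = -8*(-5) - 31 = 40 - 31 = 9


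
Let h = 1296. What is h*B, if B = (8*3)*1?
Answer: 31104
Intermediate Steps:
B = 24 (B = 24*1 = 24)
h*B = 1296*24 = 31104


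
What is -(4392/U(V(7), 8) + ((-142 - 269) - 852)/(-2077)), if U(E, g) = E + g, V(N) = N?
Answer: -3047043/10385 ≈ -293.41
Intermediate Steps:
-(4392/U(V(7), 8) + ((-142 - 269) - 852)/(-2077)) = -(4392/(7 + 8) + ((-142 - 269) - 852)/(-2077)) = -(4392/15 + (-411 - 852)*(-1/2077)) = -(4392*(1/15) - 1263*(-1/2077)) = -(1464/5 + 1263/2077) = -1*3047043/10385 = -3047043/10385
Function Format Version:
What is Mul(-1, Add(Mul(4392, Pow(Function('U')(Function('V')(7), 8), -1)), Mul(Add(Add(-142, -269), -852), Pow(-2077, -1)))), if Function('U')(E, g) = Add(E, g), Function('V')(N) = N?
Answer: Rational(-3047043, 10385) ≈ -293.41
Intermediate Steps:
Mul(-1, Add(Mul(4392, Pow(Function('U')(Function('V')(7), 8), -1)), Mul(Add(Add(-142, -269), -852), Pow(-2077, -1)))) = Mul(-1, Add(Mul(4392, Pow(Add(7, 8), -1)), Mul(Add(Add(-142, -269), -852), Pow(-2077, -1)))) = Mul(-1, Add(Mul(4392, Pow(15, -1)), Mul(Add(-411, -852), Rational(-1, 2077)))) = Mul(-1, Add(Mul(4392, Rational(1, 15)), Mul(-1263, Rational(-1, 2077)))) = Mul(-1, Add(Rational(1464, 5), Rational(1263, 2077))) = Mul(-1, Rational(3047043, 10385)) = Rational(-3047043, 10385)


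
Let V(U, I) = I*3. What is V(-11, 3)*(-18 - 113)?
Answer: -1179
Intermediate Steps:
V(U, I) = 3*I
V(-11, 3)*(-18 - 113) = (3*3)*(-18 - 113) = 9*(-131) = -1179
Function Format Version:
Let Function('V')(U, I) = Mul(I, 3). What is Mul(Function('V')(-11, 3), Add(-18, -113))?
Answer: -1179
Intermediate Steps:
Function('V')(U, I) = Mul(3, I)
Mul(Function('V')(-11, 3), Add(-18, -113)) = Mul(Mul(3, 3), Add(-18, -113)) = Mul(9, -131) = -1179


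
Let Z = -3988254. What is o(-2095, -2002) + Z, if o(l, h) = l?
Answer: -3990349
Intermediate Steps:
o(-2095, -2002) + Z = -2095 - 3988254 = -3990349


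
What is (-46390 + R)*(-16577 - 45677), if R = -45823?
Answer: 5740628102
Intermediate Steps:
(-46390 + R)*(-16577 - 45677) = (-46390 - 45823)*(-16577 - 45677) = -92213*(-62254) = 5740628102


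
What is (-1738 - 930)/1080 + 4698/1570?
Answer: 22127/42390 ≈ 0.52199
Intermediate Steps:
(-1738 - 930)/1080 + 4698/1570 = -2668*1/1080 + 4698*(1/1570) = -667/270 + 2349/785 = 22127/42390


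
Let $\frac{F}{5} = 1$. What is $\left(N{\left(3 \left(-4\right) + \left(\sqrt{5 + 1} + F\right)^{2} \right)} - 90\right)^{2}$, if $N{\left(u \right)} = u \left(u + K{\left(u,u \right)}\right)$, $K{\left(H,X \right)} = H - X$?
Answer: $1625041 + 661960 \sqrt{6} \approx 3.2465 \cdot 10^{6}$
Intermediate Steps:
$F = 5$ ($F = 5 \cdot 1 = 5$)
$N{\left(u \right)} = u^{2}$ ($N{\left(u \right)} = u \left(u + \left(u - u\right)\right) = u \left(u + 0\right) = u u = u^{2}$)
$\left(N{\left(3 \left(-4\right) + \left(\sqrt{5 + 1} + F\right)^{2} \right)} - 90\right)^{2} = \left(\left(3 \left(-4\right) + \left(\sqrt{5 + 1} + 5\right)^{2}\right)^{2} - 90\right)^{2} = \left(\left(-12 + \left(\sqrt{6} + 5\right)^{2}\right)^{2} - 90\right)^{2} = \left(\left(-12 + \left(5 + \sqrt{6}\right)^{2}\right)^{2} - 90\right)^{2} = \left(-90 + \left(-12 + \left(5 + \sqrt{6}\right)^{2}\right)^{2}\right)^{2}$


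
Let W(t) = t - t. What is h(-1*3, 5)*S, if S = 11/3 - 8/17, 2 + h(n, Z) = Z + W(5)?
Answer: 163/17 ≈ 9.5882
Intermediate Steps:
W(t) = 0
h(n, Z) = -2 + Z (h(n, Z) = -2 + (Z + 0) = -2 + Z)
S = 163/51 (S = 11*(⅓) - 8*1/17 = 11/3 - 8/17 = 163/51 ≈ 3.1961)
h(-1*3, 5)*S = (-2 + 5)*(163/51) = 3*(163/51) = 163/17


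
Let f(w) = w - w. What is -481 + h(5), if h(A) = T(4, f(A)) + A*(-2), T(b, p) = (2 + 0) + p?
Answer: -489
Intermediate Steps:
f(w) = 0
T(b, p) = 2 + p
h(A) = 2 - 2*A (h(A) = (2 + 0) + A*(-2) = 2 - 2*A)
-481 + h(5) = -481 + (2 - 2*5) = -481 + (2 - 10) = -481 - 8 = -489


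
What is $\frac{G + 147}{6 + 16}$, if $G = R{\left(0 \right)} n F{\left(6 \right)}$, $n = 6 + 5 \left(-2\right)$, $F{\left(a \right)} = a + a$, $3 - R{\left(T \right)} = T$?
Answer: $\frac{3}{22} \approx 0.13636$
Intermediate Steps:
$R{\left(T \right)} = 3 - T$
$F{\left(a \right)} = 2 a$
$n = -4$ ($n = 6 - 10 = -4$)
$G = -144$ ($G = \left(3 - 0\right) \left(-4\right) 2 \cdot 6 = \left(3 + 0\right) \left(-4\right) 12 = 3 \left(-4\right) 12 = \left(-12\right) 12 = -144$)
$\frac{G + 147}{6 + 16} = \frac{-144 + 147}{6 + 16} = \frac{3}{22}$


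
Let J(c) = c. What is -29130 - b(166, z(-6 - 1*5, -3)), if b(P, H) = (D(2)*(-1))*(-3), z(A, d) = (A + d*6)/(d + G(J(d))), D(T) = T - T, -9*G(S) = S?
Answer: -29130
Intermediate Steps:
G(S) = -S/9
D(T) = 0
z(A, d) = 9*(A + 6*d)/(8*d) (z(A, d) = (A + d*6)/(d - d/9) = (A + 6*d)/((8*d/9)) = (A + 6*d)*(9/(8*d)) = 9*(A + 6*d)/(8*d))
b(P, H) = 0 (b(P, H) = (0*(-1))*(-3) = 0*(-3) = 0)
-29130 - b(166, z(-6 - 1*5, -3)) = -29130 - 1*0 = -29130 + 0 = -29130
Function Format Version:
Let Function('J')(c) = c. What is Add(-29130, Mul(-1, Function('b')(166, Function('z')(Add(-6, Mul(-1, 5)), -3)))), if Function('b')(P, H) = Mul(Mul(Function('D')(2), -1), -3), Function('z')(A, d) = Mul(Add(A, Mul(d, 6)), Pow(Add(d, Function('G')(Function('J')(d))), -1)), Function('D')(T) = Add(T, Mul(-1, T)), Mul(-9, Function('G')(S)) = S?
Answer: -29130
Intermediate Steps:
Function('G')(S) = Mul(Rational(-1, 9), S)
Function('D')(T) = 0
Function('z')(A, d) = Mul(Rational(9, 8), Pow(d, -1), Add(A, Mul(6, d))) (Function('z')(A, d) = Mul(Add(A, Mul(d, 6)), Pow(Add(d, Mul(Rational(-1, 9), d)), -1)) = Mul(Add(A, Mul(6, d)), Pow(Mul(Rational(8, 9), d), -1)) = Mul(Add(A, Mul(6, d)), Mul(Rational(9, 8), Pow(d, -1))) = Mul(Rational(9, 8), Pow(d, -1), Add(A, Mul(6, d))))
Function('b')(P, H) = 0 (Function('b')(P, H) = Mul(Mul(0, -1), -3) = Mul(0, -3) = 0)
Add(-29130, Mul(-1, Function('b')(166, Function('z')(Add(-6, Mul(-1, 5)), -3)))) = Add(-29130, Mul(-1, 0)) = Add(-29130, 0) = -29130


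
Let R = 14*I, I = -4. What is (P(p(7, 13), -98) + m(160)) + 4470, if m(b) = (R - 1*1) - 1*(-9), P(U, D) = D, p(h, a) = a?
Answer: 4324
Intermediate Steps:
R = -56 (R = 14*(-4) = -56)
m(b) = -48 (m(b) = (-56 - 1*1) - 1*(-9) = (-56 - 1) + 9 = -57 + 9 = -48)
(P(p(7, 13), -98) + m(160)) + 4470 = (-98 - 48) + 4470 = -146 + 4470 = 4324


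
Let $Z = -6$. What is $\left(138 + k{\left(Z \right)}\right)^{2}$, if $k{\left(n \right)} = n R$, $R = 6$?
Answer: $10404$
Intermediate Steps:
$k{\left(n \right)} = 6 n$ ($k{\left(n \right)} = n 6 = 6 n$)
$\left(138 + k{\left(Z \right)}\right)^{2} = \left(138 + 6 \left(-6\right)\right)^{2} = \left(138 - 36\right)^{2} = 102^{2} = 10404$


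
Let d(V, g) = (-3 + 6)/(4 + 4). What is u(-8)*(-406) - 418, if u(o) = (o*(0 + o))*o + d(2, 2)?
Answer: 829207/4 ≈ 2.0730e+5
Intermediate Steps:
d(V, g) = 3/8
u(o) = 3/8 + o³ (u(o) = (o*(0 + o))*o + 3/8 = (o*o)*o + 3/8 = o²*o + 3/8 = o³ + 3/8 = 3/8 + o³)
u(-8)*(-406) - 418 = (3/8 + (-8)³)*(-406) - 418 = (3/8 - 512)*(-406) - 418 = -4093/8*(-406) - 418 = 830879/4 - 418 = 829207/4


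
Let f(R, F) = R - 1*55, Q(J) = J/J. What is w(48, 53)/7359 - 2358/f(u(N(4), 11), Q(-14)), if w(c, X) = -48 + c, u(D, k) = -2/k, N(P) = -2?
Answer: 25938/607 ≈ 42.731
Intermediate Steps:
Q(J) = 1
f(R, F) = -55 + R (f(R, F) = R - 55 = -55 + R)
w(48, 53)/7359 - 2358/f(u(N(4), 11), Q(-14)) = (-48 + 48)/7359 - 2358/(-55 - 2/11) = 0*(1/7359) - 2358/(-55 - 2*1/11) = 0 - 2358/(-55 - 2/11) = 0 - 2358/(-607/11) = 0 - 2358*(-11/607) = 0 + 25938/607 = 25938/607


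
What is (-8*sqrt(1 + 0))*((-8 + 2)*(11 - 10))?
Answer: 48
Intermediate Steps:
(-8*sqrt(1 + 0))*((-8 + 2)*(11 - 10)) = (-8*sqrt(1))*(-6*1) = -8*1*(-6) = -8*(-6) = 48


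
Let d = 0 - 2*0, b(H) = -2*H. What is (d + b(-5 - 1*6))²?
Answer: 484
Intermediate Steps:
d = 0 (d = 0 + 0 = 0)
(d + b(-5 - 1*6))² = (0 - 2*(-5 - 1*6))² = (0 - 2*(-5 - 6))² = (0 - 2*(-11))² = (0 + 22)² = 22² = 484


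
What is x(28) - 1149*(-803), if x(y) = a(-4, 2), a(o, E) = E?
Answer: 922649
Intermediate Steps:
x(y) = 2
x(28) - 1149*(-803) = 2 - 1149*(-803) = 2 + 922647 = 922649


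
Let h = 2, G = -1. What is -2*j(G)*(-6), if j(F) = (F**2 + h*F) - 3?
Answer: -48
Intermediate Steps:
j(F) = -3 + F**2 + 2*F (j(F) = (F**2 + 2*F) - 3 = -3 + F**2 + 2*F)
-2*j(G)*(-6) = -2*(-3 + (-1)**2 + 2*(-1))*(-6) = -2*(-3 + 1 - 2)*(-6) = -2*(-4)*(-6) = 8*(-6) = -48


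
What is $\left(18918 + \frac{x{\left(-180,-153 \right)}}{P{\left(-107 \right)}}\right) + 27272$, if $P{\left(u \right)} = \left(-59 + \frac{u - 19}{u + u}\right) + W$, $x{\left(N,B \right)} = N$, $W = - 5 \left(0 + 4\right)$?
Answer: $\frac{38755336}{839} \approx 46192.0$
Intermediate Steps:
$W = -20$ ($W = \left(-5\right) 4 = -20$)
$P{\left(u \right)} = -79 + \frac{-19 + u}{2 u}$ ($P{\left(u \right)} = \left(-59 + \frac{u - 19}{u + u}\right) - 20 = \left(-59 + \frac{-19 + u}{2 u}\right) - 20 = -79 + \frac{-19 + u}{2 u}$)
$\left(18918 + \frac{x{\left(-180,-153 \right)}}{P{\left(-107 \right)}}\right) + 27272 = \left(18918 - \frac{180}{\frac{1}{2} \frac{1}{-107} \left(-19 - -16799\right)}\right) + 27272 = \left(18918 - \frac{180}{\frac{1}{2} \left(- \frac{1}{107}\right) \left(-19 + 16799\right)}\right) + 27272 = \left(18918 - \frac{180}{\frac{1}{2} \left(- \frac{1}{107}\right) 16780}\right) + 27272 = \left(18918 - \frac{180}{- \frac{8390}{107}}\right) + 27272 = \left(18918 - - \frac{1926}{839}\right) + 27272 = \left(18918 + \frac{1926}{839}\right) + 27272 = \frac{15874128}{839} + 27272 = \frac{38755336}{839}$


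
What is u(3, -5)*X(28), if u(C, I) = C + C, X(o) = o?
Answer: 168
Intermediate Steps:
u(C, I) = 2*C
u(3, -5)*X(28) = (2*3)*28 = 6*28 = 168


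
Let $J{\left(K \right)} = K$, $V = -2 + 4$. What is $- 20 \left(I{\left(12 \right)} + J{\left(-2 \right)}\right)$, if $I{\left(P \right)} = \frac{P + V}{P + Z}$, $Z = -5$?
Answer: $0$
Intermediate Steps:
$V = 2$
$I{\left(P \right)} = \frac{2 + P}{-5 + P}$ ($I{\left(P \right)} = \frac{P + 2}{P - 5} = \frac{2 + P}{-5 + P}$)
$- 20 \left(I{\left(12 \right)} + J{\left(-2 \right)}\right) = - 20 \left(\frac{2 + 12}{-5 + 12} - 2\right) = - 20 \left(\frac{1}{7} \cdot 14 - 2\right) = - 20 \left(2 - 2\right) = \left(-20\right) 0 = 0$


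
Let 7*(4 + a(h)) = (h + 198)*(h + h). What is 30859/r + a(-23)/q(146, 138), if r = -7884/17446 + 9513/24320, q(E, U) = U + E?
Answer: -929614972477237/1830030822 ≈ -5.0798e+5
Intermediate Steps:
q(E, U) = E + U
a(h) = -4 + 2*h*(198 + h)/7 (a(h) = -4 + ((h + 198)*(h + h))/7 = -4 + ((198 + h)*(2*h))/7 = -4 + (2*h*(198 + h))/7 = -4 + 2*h*(198 + h)/7)
r = -12887541/212143360 (r = -7884*1/17446 + 9513*(1/24320) = -3942/8723 + 9513/24320 = -12887541/212143360 ≈ -0.060749)
30859/r + a(-23)/q(146, 138) = 30859/(-12887541/212143360) + (-4 + (2/7)*(-23)² + (396/7)*(-23))/(146 + 138) = 30859*(-212143360/12887541) + (-4 + (2/7)*529 - 9108/7)/284 = -6546531946240/12887541 + (-4 + 1058/7 - 9108/7)*(1/284) = -6546531946240/12887541 - 1154*1/284 = -6546531946240/12887541 - 577/142 = -929614972477237/1830030822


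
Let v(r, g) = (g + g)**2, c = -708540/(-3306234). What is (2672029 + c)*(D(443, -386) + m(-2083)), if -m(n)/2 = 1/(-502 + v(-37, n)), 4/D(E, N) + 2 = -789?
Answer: -17036020209871400893/1260763246079141 ≈ -13512.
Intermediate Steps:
D(E, N) = -4/791 (D(E, N) = 4/(-2 - 789) = 4/(-791) = 4*(-1/791) = -4/791)
c = 118090/551039 (c = -708540*(-1/3306234) = 118090/551039 ≈ 0.21430)
v(r, g) = 4*g**2 (v(r, g) = (2*g)**2 = 4*g**2)
m(n) = -2/(-502 + 4*n**2)
(2672029 + c)*(D(443, -386) + m(-2083)) = (2672029 + 118090/551039)*(-4/791 - 1/(-251 + 2*(-2083)**2)) = 1472392306221*(-4/791 - 1/(-251 + 2*4338889))/551039 = 1472392306221*(-4/791 - 1/(-251 + 8677778))/551039 = 1472392306221*(-4/791 - 1/8677527)/551039 = (1472392306221/551039)*(-34710899/6863923857) = -17036020209871400893/1260763246079141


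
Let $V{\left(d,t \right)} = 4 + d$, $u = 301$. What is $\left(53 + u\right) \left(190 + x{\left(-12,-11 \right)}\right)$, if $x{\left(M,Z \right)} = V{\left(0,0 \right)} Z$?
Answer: $51684$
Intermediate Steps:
$x{\left(M,Z \right)} = 4 Z$ ($x{\left(M,Z \right)} = \left(4 + 0\right) Z = 4 Z$)
$\left(53 + u\right) \left(190 + x{\left(-12,-11 \right)}\right) = \left(53 + 301\right) \left(190 + 4 \left(-11\right)\right) = 354 \left(190 - 44\right) = 354 \cdot 146 = 51684$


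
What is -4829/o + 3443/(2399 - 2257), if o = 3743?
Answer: 12201431/531506 ≈ 22.956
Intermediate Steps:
-4829/o + 3443/(2399 - 2257) = -4829/3743 + 3443/(2399 - 2257) = -4829*1/3743 + 3443/142 = -4829/3743 + 3443*(1/142) = -4829/3743 + 3443/142 = 12201431/531506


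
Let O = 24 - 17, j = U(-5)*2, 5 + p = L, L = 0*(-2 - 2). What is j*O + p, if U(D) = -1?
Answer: -19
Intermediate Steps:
L = 0 (L = 0*(-4) = 0)
p = -5 (p = -5 + 0 = -5)
j = -2 (j = -1*2 = -2)
O = 7
j*O + p = -2*7 - 5 = -14 - 5 = -19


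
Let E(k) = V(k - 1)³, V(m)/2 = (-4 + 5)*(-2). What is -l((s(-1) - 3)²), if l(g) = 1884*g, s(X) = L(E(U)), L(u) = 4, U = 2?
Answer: -1884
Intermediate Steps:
V(m) = -4 (V(m) = 2*((-4 + 5)*(-2)) = 2*(1*(-2)) = 2*(-2) = -4)
E(k) = -64 (E(k) = (-4)³ = -64)
s(X) = 4
-l((s(-1) - 3)²) = -1884*(4 - 3)² = -1884*1² = -1884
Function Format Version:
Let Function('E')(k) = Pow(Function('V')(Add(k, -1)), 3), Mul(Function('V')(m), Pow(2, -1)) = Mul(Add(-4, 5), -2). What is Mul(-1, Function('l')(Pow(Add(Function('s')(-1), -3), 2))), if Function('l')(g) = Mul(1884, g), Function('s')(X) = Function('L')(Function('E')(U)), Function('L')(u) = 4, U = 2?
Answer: -1884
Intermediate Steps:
Function('V')(m) = -4 (Function('V')(m) = Mul(2, Mul(Add(-4, 5), -2)) = Mul(2, Mul(1, -2)) = Mul(2, -2) = -4)
Function('E')(k) = -64 (Function('E')(k) = Pow(-4, 3) = -64)
Function('s')(X) = 4
Mul(-1, Function('l')(Pow(Add(Function('s')(-1), -3), 2))) = Mul(-1, Mul(1884, Pow(Add(4, -3), 2))) = Mul(-1, Mul(1884, Pow(1, 2))) = Mul(-1, Mul(1884, 1)) = Mul(-1, 1884) = -1884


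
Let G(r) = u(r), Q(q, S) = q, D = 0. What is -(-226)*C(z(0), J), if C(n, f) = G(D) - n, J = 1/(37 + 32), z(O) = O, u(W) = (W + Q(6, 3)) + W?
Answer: 1356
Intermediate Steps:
u(W) = 6 + 2*W (u(W) = (W + 6) + W = (6 + W) + W = 6 + 2*W)
G(r) = 6 + 2*r
J = 1/69 ≈ 0.014493
C(n, f) = 6 - n (C(n, f) = (6 + 2*0) - n = (6 + 0) - n = 6 - n)
-(-226)*C(z(0), J) = -(-226)*(6 - 1*0) = -(-226)*(6 + 0) = -(-226)*6 = -1*(-1356) = 1356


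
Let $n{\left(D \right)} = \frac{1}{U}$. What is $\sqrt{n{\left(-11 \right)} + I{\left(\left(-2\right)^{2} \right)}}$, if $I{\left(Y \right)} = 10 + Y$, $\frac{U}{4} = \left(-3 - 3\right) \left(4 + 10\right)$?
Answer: $\frac{\sqrt{98763}}{84} \approx 3.7413$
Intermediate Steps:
$U = -336$ ($U = 4 \left(-3 - 3\right) \left(4 + 10\right) = 4 \left(\left(-6\right) 14\right) = 4 \left(-84\right) = -336$)
$n{\left(D \right)} = - \frac{1}{336}$ ($n{\left(D \right)} = \frac{1}{-336} = - \frac{1}{336}$)
$\sqrt{n{\left(-11 \right)} + I{\left(\left(-2\right)^{2} \right)}} = \sqrt{- \frac{1}{336} + \left(10 + \left(-2\right)^{2}\right)} = \sqrt{- \frac{1}{336} + \left(10 + 4\right)} = \sqrt{- \frac{1}{336} + 14} = \sqrt{\frac{4703}{336}} = \frac{\sqrt{98763}}{84}$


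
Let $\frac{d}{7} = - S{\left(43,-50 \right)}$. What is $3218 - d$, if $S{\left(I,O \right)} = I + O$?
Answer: $3169$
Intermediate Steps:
$d = 49$ ($d = 7 \left(- (43 - 50)\right) = 7 \left(\left(-1\right) \left(-7\right)\right) = 7 \cdot 7 = 49$)
$3218 - d = 3218 - 49 = 3169$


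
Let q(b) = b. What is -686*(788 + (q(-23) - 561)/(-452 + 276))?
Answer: -5971287/11 ≈ -5.4284e+5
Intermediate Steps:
-686*(788 + (q(-23) - 561)/(-452 + 276)) = -686*(788 + (-23 - 561)/(-452 + 276)) = -686*(788 - 584/(-176)) = -686*(788 - 584*(-1/176)) = -686*(788 + 73/22) = -686*17409/22 = -5971287/11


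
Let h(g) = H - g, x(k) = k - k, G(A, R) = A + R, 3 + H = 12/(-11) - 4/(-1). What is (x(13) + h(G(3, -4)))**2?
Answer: 100/121 ≈ 0.82645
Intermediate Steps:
H = -1/11 (H = -3 + (12/(-11) - 4/(-1)) = -3 + (12*(-1/11) - 4*(-1)) = -3 + (-12/11 + 4) = -3 + 32/11 = -1/11 ≈ -0.090909)
x(k) = 0
h(g) = -1/11 - g
(x(13) + h(G(3, -4)))**2 = (0 + (-1/11 - (3 - 4)))**2 = (0 + (-1/11 - 1*(-1)))**2 = (0 + (-1/11 + 1))**2 = (0 + 10/11)**2 = (10/11)**2 = 100/121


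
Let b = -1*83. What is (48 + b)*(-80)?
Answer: 2800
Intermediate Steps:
b = -83
(48 + b)*(-80) = (48 - 83)*(-80) = -35*(-80) = 2800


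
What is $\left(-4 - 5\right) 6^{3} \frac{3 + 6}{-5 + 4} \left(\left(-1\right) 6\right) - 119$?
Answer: $-105095$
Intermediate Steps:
$\left(-4 - 5\right) 6^{3} \frac{3 + 6}{-5 + 4} \left(\left(-1\right) 6\right) - 119 = \left(-9\right) 216 \frac{9}{-1} \left(-6\right) - 119 = - 1944 \cdot 9 \left(-1\right) \left(-6\right) - 119 = \left(-1944\right) \left(-9\right) \left(-6\right) - 119 = 17496 \left(-6\right) - 119 = -104976 - 119 = -105095$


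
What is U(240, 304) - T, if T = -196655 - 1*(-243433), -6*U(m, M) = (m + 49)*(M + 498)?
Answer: -256223/3 ≈ -85408.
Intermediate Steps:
U(m, M) = -(49 + m)*(498 + M)/6 (U(m, M) = -(m + 49)*(M + 498)/6 = -(49 + m)*(498 + M)/6)
T = 46778 (T = -196655 + 243433 = 46778)
U(240, 304) - T = (-4067 - 83*240 - 49/6*304 - 1/6*304*240) - 1*46778 = (-4067 - 19920 - 7448/3 - 12160) - 46778 = -115889/3 - 46778 = -256223/3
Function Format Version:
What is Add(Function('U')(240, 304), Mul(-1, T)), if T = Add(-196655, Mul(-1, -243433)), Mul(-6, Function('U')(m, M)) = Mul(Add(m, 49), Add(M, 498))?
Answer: Rational(-256223, 3) ≈ -85408.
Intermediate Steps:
Function('U')(m, M) = Mul(Rational(-1, 6), Add(49, m), Add(498, M)) (Function('U')(m, M) = Mul(Rational(-1, 6), Mul(Add(m, 49), Add(M, 498))) = Mul(Rational(-1, 6), Mul(Add(49, m), Add(498, M))) = Mul(Rational(-1, 6), Add(49, m), Add(498, M)))
T = 46778 (T = Add(-196655, 243433) = 46778)
Add(Function('U')(240, 304), Mul(-1, T)) = Add(Add(-4067, Mul(-83, 240), Mul(Rational(-49, 6), 304), Mul(Rational(-1, 6), 304, 240)), Mul(-1, 46778)) = Add(Add(-4067, -19920, Rational(-7448, 3), -12160), -46778) = Add(Rational(-115889, 3), -46778) = Rational(-256223, 3)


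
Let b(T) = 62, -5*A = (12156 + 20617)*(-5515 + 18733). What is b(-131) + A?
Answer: -433193204/5 ≈ -8.6639e+7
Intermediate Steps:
A = -433193514/5 (A = -(12156 + 20617)*(-5515 + 18733)/5 = -32773*13218/5 = -⅕*433193514 = -433193514/5 ≈ -8.6639e+7)
b(-131) + A = 62 - 433193514/5 = -433193204/5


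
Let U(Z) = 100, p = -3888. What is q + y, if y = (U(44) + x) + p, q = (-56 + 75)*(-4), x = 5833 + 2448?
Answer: 4417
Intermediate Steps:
x = 8281
q = -76 (q = 19*(-4) = -76)
y = 4493 (y = (100 + 8281) - 3888 = 8381 - 3888 = 4493)
q + y = -76 + 4493 = 4417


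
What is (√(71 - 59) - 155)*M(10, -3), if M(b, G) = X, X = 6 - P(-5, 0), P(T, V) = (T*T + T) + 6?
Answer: 3100 - 40*√3 ≈ 3030.7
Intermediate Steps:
P(T, V) = 6 + T + T² (P(T, V) = (T² + T) + 6 = (T + T²) + 6 = 6 + T + T²)
X = -20 (X = 6 - (6 - 5 + (-5)²) = 6 - (6 - 5 + 25) = 6 - 1*26 = 6 - 26 = -20)
M(b, G) = -20
(√(71 - 59) - 155)*M(10, -3) = (√(71 - 59) - 155)*(-20) = (√12 - 155)*(-20) = (2*√3 - 155)*(-20) = (-155 + 2*√3)*(-20) = 3100 - 40*√3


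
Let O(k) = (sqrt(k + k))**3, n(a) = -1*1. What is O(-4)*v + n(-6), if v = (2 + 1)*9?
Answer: -1 - 432*I*sqrt(2) ≈ -1.0 - 610.94*I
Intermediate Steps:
n(a) = -1
O(k) = 2*sqrt(2)*k**(3/2) (O(k) = (sqrt(2*k))**3 = (sqrt(2)*sqrt(k))**3 = 2*sqrt(2)*k**(3/2))
v = 27 (v = 3*9 = 27)
O(-4)*v + n(-6) = (2*sqrt(2)*(-4)**(3/2))*27 - 1 = (2*sqrt(2)*(-8*I))*27 - 1 = -16*I*sqrt(2)*27 - 1 = -432*I*sqrt(2) - 1 = -1 - 432*I*sqrt(2)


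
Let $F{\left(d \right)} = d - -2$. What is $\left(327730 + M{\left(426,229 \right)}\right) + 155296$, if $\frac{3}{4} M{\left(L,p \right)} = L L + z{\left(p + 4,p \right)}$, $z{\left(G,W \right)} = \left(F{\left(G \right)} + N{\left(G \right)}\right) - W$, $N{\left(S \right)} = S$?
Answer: $\frac{2175938}{3} \approx 7.2531 \cdot 10^{5}$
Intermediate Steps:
$F{\left(d \right)} = 2 + d$ ($F{\left(d \right)} = d + 2 = 2 + d$)
$z{\left(G,W \right)} = 2 - W + 2 G$ ($z{\left(G,W \right)} = \left(\left(2 + G\right) + G\right) - W = \left(2 + 2 G\right) - W = 2 - W + 2 G$)
$M{\left(L,p \right)} = \frac{40}{3} + \frac{4 p}{3} + \frac{4 L^{2}}{3}$ ($M{\left(L,p \right)} = \frac{4 \left(L L + \left(2 - p + 2 \left(p + 4\right)\right)\right)}{3} = \frac{4 \left(L^{2} + \left(2 - p + 2 \left(4 + p\right)\right)\right)}{3} = \frac{4 \left(L^{2} + \left(2 - p + \left(8 + 2 p\right)\right)\right)}{3} = \frac{4 \left(L^{2} + \left(10 + p\right)\right)}{3} = \frac{4 \left(10 + p + L^{2}\right)}{3} = \frac{40}{3} + \frac{4 p}{3} + \frac{4 L^{2}}{3}$)
$\left(327730 + M{\left(426,229 \right)}\right) + 155296 = \left(327730 + \left(\frac{40}{3} + \frac{4}{3} \cdot 229 + \frac{4 \cdot 426^{2}}{3}\right)\right) + 155296 = \left(327730 + \left(\frac{40}{3} + \frac{916}{3} + \frac{4}{3} \cdot 181476\right)\right) + 155296 = \left(327730 + \left(\frac{40}{3} + \frac{916}{3} + 241968\right)\right) + 155296 = \left(327730 + \frac{726860}{3}\right) + 155296 = \frac{1710050}{3} + 155296 = \frac{2175938}{3}$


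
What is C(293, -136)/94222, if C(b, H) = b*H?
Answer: -19924/47111 ≈ -0.42292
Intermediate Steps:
C(b, H) = H*b
C(293, -136)/94222 = -136*293/94222 = -39848*1/94222 = -19924/47111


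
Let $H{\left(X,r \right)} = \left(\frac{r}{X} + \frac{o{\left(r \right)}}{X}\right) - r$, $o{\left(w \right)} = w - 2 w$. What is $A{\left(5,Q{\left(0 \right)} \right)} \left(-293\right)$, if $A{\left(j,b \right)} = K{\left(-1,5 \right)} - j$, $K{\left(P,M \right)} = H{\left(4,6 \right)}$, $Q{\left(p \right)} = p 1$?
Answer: $3223$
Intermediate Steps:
$o{\left(w \right)} = - w$
$Q{\left(p \right)} = p$
$H{\left(X,r \right)} = - r$ ($H{\left(X,r \right)} = \left(\frac{r}{X} + \frac{\left(-1\right) r}{X}\right) - r = \left(\frac{r}{X} - \frac{r}{X}\right) - r = 0 - r = - r$)
$K{\left(P,M \right)} = -6$ ($K{\left(P,M \right)} = \left(-1\right) 6 = -6$)
$A{\left(j,b \right)} = -6 - j$
$A{\left(5,Q{\left(0 \right)} \right)} \left(-293\right) = \left(-6 - 5\right) \left(-293\right) = \left(-11\right) \left(-293\right) = 3223$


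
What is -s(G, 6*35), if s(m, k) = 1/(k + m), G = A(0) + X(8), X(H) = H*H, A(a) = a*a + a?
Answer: -1/274 ≈ -0.0036496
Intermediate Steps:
A(a) = a + a**2 (A(a) = a**2 + a = a + a**2)
X(H) = H**2
G = 64 (G = 0*(1 + 0) + 8**2 = 0*1 + 64 = 0 + 64 = 64)
-s(G, 6*35) = -1/(6*35 + 64) = -1/(210 + 64) = -1/274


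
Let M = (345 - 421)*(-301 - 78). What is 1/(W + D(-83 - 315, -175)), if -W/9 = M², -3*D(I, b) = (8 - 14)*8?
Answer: -1/7467033728 ≈ -1.3392e-10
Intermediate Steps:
M = 28804 (M = -76*(-379) = 28804)
D(I, b) = 16 (D(I, b) = -(8 - 14)*8/3 = -(-2)*8 = -⅓*(-48) = 16)
W = -7467033744 (W = -9*28804² = -9*829670416 = -7467033744)
1/(W + D(-83 - 315, -175)) = 1/(-7467033744 + 16) = 1/(-7467033728) = -1/7467033728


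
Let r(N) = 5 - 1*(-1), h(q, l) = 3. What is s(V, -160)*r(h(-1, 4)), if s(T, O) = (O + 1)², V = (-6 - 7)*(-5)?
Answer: 151686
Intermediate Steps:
V = 65 (V = -13*(-5) = 65)
s(T, O) = (1 + O)²
r(N) = 6 (r(N) = 5 + 1 = 6)
s(V, -160)*r(h(-1, 4)) = (1 - 160)²*6 = (-159)²*6 = 25281*6 = 151686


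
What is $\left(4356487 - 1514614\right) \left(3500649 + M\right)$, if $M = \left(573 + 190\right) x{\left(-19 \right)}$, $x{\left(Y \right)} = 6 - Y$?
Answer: $10002608603052$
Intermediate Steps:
$M = 19075$ ($M = \left(573 + 190\right) \left(6 - -19\right) = 763 \left(6 + 19\right) = 763 \cdot 25 = 19075$)
$\left(4356487 - 1514614\right) \left(3500649 + M\right) = \left(4356487 - 1514614\right) \left(3500649 + 19075\right) = 2841873 \cdot 3519724 = 10002608603052$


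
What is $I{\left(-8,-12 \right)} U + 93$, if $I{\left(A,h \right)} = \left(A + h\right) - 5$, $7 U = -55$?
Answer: $\frac{2026}{7} \approx 289.43$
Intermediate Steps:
$U = - \frac{55}{7}$ ($U = \frac{1}{7} \left(-55\right) = - \frac{55}{7} \approx -7.8571$)
$I{\left(A,h \right)} = -5 + A + h$
$I{\left(-8,-12 \right)} U + 93 = \left(-5 - 8 - 12\right) \left(- \frac{55}{7}\right) + 93 = \left(-25\right) \left(- \frac{55}{7}\right) + 93 = \frac{1375}{7} + 93 = \frac{2026}{7}$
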